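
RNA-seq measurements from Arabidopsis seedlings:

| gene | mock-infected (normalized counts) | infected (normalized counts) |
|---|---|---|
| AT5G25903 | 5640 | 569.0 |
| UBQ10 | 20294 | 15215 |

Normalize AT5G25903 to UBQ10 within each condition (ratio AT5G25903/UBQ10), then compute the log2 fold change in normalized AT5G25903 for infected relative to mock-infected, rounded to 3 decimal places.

-2.894

AT5G25903/UBQ10 (mock-infected) = 5640 / 20294 = 0.27791
AT5G25903/UBQ10 (infected) = 569.0 / 15215 = 0.037397
Fold change = 0.037397 / 0.27791 = 0.1346
log2(0.1346) = -2.8936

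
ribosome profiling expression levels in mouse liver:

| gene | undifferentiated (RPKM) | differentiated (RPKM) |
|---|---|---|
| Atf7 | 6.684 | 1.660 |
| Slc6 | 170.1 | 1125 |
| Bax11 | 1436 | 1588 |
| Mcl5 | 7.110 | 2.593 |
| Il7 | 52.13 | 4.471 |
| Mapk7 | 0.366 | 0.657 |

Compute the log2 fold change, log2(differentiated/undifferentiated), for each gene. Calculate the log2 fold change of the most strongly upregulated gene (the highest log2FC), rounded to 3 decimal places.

log2(1.660/6.684) = -2.010  (Atf7)
log2(1125/170.1) = 2.725  (Slc6)
log2(1588/1436) = 0.145  (Bax11)
log2(2.593/7.110) = -1.455  (Mcl5)
log2(4.471/52.13) = -3.543  (Il7)
log2(0.657/0.366) = 0.844  (Mapk7)
Slc6 is most strongly upregulated.

2.725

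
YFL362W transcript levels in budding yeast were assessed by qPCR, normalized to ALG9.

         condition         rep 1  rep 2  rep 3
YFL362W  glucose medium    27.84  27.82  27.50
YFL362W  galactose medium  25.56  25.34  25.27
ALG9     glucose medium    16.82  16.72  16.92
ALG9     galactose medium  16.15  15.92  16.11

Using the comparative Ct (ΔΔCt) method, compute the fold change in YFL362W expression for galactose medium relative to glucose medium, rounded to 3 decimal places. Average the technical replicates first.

Mean Ct: YFL362W glucose medium 27.720; YFL362W galactose medium 25.390; ALG9 glucose medium 16.820; ALG9 galactose medium 16.060
ΔCt(glucose medium) = 27.720 − 16.820 = 10.900
ΔCt(galactose medium) = 25.390 − 16.060 = 9.330
ΔΔCt = 9.330 − 10.900 = -1.570
Fold change = 2^(−(-1.570)) = 2^1.570 = 2.9690

2.969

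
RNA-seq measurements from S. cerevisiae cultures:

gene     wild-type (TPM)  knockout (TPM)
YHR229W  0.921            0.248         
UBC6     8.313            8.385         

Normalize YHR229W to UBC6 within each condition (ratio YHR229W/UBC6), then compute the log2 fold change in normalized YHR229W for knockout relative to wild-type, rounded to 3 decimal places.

YHR229W/UBC6 (wild-type) = 0.921 / 8.313 = 0.11079
YHR229W/UBC6 (knockout) = 0.248 / 8.385 = 0.029577
Fold change = 0.029577 / 0.11079 = 0.2670
log2(0.2670) = -1.9053

-1.905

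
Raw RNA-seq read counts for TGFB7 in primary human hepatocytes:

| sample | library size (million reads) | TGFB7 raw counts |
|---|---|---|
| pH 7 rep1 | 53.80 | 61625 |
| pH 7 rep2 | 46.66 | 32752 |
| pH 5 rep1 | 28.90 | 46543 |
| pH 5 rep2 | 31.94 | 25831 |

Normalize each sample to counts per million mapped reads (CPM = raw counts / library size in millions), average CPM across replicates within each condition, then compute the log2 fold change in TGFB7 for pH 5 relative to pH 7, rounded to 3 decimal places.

0.389

CPM(pH 7 rep1) = 61625 / 53.80 = 1145.4461
CPM(pH 7 rep2) = 32752 / 46.66 = 701.9288
CPM(pH 5 rep1) = 46543 / 28.90 = 1610.4844
CPM(pH 5 rep2) = 25831 / 31.94 = 808.7351
mean CPM(pH 7) = 923.6875; mean CPM(pH 5) = 1209.6098
Fold change = 1209.6098 / 923.6875 = 1.30954
log2(1.30954) = 0.3891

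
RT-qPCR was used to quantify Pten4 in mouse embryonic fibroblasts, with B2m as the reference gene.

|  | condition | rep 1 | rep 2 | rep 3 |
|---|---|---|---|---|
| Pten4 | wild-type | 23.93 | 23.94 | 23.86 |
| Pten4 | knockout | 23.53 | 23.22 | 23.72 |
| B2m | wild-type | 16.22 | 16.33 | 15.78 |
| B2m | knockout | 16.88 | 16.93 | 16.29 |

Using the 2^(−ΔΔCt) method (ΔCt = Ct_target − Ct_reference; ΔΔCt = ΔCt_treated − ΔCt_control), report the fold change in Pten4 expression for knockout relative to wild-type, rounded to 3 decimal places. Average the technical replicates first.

2.014

Mean Ct: Pten4 wild-type 23.910; Pten4 knockout 23.490; B2m wild-type 16.110; B2m knockout 16.700
ΔCt(wild-type) = 23.910 − 16.110 = 7.800
ΔCt(knockout) = 23.490 − 16.700 = 6.790
ΔΔCt = 6.790 − 7.800 = -1.010
Fold change = 2^(−(-1.010)) = 2^1.010 = 2.0139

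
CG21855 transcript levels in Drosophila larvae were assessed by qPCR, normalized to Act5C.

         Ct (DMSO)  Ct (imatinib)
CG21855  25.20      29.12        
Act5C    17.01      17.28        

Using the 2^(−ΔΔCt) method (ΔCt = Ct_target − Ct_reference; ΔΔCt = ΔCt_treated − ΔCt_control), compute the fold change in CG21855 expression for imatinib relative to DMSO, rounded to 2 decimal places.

0.08

ΔCt(DMSO) = 25.200 − 17.010 = 8.190
ΔCt(imatinib) = 29.120 − 17.280 = 11.840
ΔΔCt = 11.840 − 8.190 = 3.650
Fold change = 2^(−3.650) = 0.080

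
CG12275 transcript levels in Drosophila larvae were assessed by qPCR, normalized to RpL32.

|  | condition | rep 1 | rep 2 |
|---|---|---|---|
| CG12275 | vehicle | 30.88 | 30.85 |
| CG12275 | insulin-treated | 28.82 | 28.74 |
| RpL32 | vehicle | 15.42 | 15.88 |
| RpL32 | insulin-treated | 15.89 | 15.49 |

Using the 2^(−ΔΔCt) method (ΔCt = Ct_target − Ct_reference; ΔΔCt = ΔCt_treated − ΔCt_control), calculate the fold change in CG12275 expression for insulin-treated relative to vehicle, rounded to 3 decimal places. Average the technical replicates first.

Mean Ct: CG12275 vehicle 30.865; CG12275 insulin-treated 28.780; RpL32 vehicle 15.650; RpL32 insulin-treated 15.690
ΔCt(vehicle) = 30.865 − 15.650 = 15.215
ΔCt(insulin-treated) = 28.780 − 15.690 = 13.090
ΔΔCt = 13.090 − 15.215 = -2.125
Fold change = 2^(−(-2.125)) = 2^2.125 = 4.3620

4.362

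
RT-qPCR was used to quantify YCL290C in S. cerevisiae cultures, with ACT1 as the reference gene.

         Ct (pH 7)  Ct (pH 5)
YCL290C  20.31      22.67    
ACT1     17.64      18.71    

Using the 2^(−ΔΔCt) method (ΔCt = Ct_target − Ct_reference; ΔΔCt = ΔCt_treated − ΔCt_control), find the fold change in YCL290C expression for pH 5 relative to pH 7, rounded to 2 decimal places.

0.41

ΔCt(pH 7) = 20.310 − 17.640 = 2.670
ΔCt(pH 5) = 22.670 − 18.710 = 3.960
ΔΔCt = 3.960 − 2.670 = 1.290
Fold change = 2^(−1.290) = 0.409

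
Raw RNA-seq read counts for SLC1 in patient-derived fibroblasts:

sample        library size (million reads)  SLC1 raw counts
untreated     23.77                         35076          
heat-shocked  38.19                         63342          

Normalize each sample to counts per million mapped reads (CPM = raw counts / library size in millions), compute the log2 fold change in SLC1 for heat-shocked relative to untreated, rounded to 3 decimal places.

0.169

CPM(untreated) = 35076 / 23.77 = 1475.6416
CPM(heat-shocked) = 63342 / 38.19 = 1658.6017
Fold change = 1658.6017 / 1475.6416 = 1.12399
log2(1.12399) = 0.1686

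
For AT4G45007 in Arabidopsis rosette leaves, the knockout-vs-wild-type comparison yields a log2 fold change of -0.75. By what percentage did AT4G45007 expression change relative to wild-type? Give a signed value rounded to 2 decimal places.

-40.54%

Fold change = 2^(-0.75) = 0.5946
Percent change = (FC − 1) × 100% = (0.5946 − 1) × 100 = -40.54%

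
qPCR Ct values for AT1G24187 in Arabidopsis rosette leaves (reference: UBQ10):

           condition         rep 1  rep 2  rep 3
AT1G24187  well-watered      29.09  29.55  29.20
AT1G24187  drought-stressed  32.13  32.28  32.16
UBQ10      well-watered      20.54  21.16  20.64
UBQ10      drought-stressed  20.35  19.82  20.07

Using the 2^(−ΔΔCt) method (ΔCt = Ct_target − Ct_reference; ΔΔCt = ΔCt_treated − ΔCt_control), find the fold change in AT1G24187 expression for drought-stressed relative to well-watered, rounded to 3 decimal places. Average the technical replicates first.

Mean Ct: AT1G24187 well-watered 29.280; AT1G24187 drought-stressed 32.190; UBQ10 well-watered 20.780; UBQ10 drought-stressed 20.080
ΔCt(well-watered) = 29.280 − 20.780 = 8.500
ΔCt(drought-stressed) = 32.190 − 20.080 = 12.110
ΔΔCt = 12.110 − 8.500 = 3.610
Fold change = 2^(−3.610) = 0.0819

0.082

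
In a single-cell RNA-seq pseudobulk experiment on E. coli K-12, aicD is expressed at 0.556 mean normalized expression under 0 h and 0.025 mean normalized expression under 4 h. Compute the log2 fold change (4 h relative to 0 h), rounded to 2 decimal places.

-4.48

Fold change = 0.025 / 0.556 = 0.0450
log2(0.0450) = -4.475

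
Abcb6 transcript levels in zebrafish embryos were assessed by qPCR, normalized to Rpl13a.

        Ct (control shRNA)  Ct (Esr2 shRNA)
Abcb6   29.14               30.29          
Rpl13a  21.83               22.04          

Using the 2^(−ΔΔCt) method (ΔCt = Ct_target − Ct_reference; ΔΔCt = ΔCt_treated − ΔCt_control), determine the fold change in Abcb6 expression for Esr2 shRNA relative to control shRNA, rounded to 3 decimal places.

ΔCt(control shRNA) = 29.140 − 21.830 = 7.310
ΔCt(Esr2 shRNA) = 30.290 − 22.040 = 8.250
ΔΔCt = 8.250 − 7.310 = 0.940
Fold change = 2^(−0.940) = 0.5212

0.521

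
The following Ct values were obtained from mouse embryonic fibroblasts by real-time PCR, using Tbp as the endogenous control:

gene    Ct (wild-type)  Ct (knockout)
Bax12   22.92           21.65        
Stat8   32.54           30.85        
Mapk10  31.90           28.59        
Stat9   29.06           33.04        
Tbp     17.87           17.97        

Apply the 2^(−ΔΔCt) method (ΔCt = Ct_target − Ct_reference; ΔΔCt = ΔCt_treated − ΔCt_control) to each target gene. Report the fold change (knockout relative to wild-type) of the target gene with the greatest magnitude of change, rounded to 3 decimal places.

0.068

Bax12: ΔΔCt = (21.65−17.97) − (22.92−17.87) = 3.68 − 5.05 = -1.37; fold change = 2^1.37 = 2.585
Stat8: ΔΔCt = (30.85−17.97) − (32.54−17.87) = 12.88 − 14.67 = -1.79; fold change = 2^1.79 = 3.458
Mapk10: ΔΔCt = (28.59−17.97) − (31.90−17.87) = 10.62 − 14.03 = -3.41; fold change = 2^3.41 = 10.629
Stat9: ΔΔCt = (33.04−17.97) − (29.06−17.87) = 15.07 − 11.19 = 3.88; fold change = 2^-3.88 = 0.068
Stat9 has the largest |ΔΔCt| = 3.88.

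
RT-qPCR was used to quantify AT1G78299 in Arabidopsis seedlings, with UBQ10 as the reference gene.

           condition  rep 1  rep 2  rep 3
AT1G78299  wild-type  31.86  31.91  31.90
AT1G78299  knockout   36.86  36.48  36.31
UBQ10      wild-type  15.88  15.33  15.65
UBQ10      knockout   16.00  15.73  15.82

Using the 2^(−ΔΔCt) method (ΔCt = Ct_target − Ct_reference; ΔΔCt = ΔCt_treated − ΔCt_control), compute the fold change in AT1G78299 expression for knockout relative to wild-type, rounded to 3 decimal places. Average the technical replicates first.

Mean Ct: AT1G78299 wild-type 31.890; AT1G78299 knockout 36.550; UBQ10 wild-type 15.620; UBQ10 knockout 15.850
ΔCt(wild-type) = 31.890 − 15.620 = 16.270
ΔCt(knockout) = 36.550 − 15.850 = 20.700
ΔΔCt = 20.700 − 16.270 = 4.430
Fold change = 2^(−4.430) = 0.0464

0.046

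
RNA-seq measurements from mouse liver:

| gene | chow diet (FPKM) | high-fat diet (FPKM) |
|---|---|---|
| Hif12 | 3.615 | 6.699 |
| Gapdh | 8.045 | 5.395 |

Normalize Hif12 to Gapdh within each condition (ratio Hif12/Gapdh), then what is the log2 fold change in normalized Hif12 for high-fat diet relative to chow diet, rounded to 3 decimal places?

Hif12/Gapdh (chow diet) = 3.615 / 8.045 = 0.44935
Hif12/Gapdh (high-fat diet) = 6.699 / 5.395 = 1.2417
Fold change = 1.2417 / 0.44935 = 2.7634
log2(2.7634) = 1.4664

1.466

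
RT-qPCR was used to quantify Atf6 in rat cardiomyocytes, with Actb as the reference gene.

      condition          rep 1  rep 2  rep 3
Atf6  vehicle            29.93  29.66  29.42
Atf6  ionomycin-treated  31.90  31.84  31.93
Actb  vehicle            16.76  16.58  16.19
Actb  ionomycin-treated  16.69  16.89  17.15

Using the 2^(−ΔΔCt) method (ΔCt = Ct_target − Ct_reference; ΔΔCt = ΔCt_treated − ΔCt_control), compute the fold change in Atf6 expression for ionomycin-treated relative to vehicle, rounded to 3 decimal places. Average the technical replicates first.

0.283

Mean Ct: Atf6 vehicle 29.670; Atf6 ionomycin-treated 31.890; Actb vehicle 16.510; Actb ionomycin-treated 16.910
ΔCt(vehicle) = 29.670 − 16.510 = 13.160
ΔCt(ionomycin-treated) = 31.890 − 16.910 = 14.980
ΔΔCt = 14.980 − 13.160 = 1.820
Fold change = 2^(−1.820) = 0.2832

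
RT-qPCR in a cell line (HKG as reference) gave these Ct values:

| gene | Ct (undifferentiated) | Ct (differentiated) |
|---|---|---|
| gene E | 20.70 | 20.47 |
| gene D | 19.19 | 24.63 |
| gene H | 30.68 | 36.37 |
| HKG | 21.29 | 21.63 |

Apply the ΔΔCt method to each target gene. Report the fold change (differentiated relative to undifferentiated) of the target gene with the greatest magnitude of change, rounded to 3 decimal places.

0.025

gene E: ΔΔCt = (20.47−21.63) − (20.70−21.29) = -1.16 − (-0.59) = -0.57; fold change = 2^0.57 = 1.485
gene D: ΔΔCt = (24.63−21.63) − (19.19−21.29) = 3.00 − (-2.10) = 5.10; fold change = 2^-5.10 = 0.029
gene H: ΔΔCt = (36.37−21.63) − (30.68−21.29) = 14.74 − 9.39 = 5.35; fold change = 2^-5.35 = 0.025
gene H has the largest |ΔΔCt| = 5.35.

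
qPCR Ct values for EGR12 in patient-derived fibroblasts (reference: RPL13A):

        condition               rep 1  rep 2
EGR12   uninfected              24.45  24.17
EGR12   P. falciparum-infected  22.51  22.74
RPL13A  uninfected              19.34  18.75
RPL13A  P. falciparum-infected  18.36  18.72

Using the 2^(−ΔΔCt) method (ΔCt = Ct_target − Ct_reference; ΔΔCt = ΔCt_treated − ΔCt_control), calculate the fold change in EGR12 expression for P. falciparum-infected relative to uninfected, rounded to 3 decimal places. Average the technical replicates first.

2.266

Mean Ct: EGR12 uninfected 24.310; EGR12 P. falciparum-infected 22.625; RPL13A uninfected 19.045; RPL13A P. falciparum-infected 18.540
ΔCt(uninfected) = 24.310 − 19.045 = 5.265
ΔCt(P. falciparum-infected) = 22.625 − 18.540 = 4.085
ΔΔCt = 4.085 − 5.265 = -1.180
Fold change = 2^(−(-1.180)) = 2^1.180 = 2.2658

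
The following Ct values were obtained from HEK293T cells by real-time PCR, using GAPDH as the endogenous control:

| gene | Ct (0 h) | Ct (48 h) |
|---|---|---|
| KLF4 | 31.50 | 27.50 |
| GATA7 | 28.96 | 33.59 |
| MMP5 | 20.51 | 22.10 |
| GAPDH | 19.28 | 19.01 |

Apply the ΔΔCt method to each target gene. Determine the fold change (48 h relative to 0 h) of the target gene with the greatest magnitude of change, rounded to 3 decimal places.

0.033

KLF4: ΔΔCt = (27.50−19.01) − (31.50−19.28) = 8.49 − 12.22 = -3.73; fold change = 2^3.73 = 13.269
GATA7: ΔΔCt = (33.59−19.01) − (28.96−19.28) = 14.58 − 9.68 = 4.90; fold change = 2^-4.90 = 0.033
MMP5: ΔΔCt = (22.10−19.01) − (20.51−19.28) = 3.09 − 1.23 = 1.86; fold change = 2^-1.86 = 0.275
GATA7 has the largest |ΔΔCt| = 4.90.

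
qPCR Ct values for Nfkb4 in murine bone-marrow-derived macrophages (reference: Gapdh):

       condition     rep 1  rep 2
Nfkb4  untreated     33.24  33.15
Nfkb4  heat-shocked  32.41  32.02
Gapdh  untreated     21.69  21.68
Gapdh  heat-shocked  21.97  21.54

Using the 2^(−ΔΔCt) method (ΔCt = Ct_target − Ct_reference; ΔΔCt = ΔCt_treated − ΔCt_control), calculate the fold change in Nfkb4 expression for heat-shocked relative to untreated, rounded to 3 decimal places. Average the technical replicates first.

Mean Ct: Nfkb4 untreated 33.195; Nfkb4 heat-shocked 32.215; Gapdh untreated 21.685; Gapdh heat-shocked 21.755
ΔCt(untreated) = 33.195 − 21.685 = 11.510
ΔCt(heat-shocked) = 32.215 − 21.755 = 10.460
ΔΔCt = 10.460 − 11.510 = -1.050
Fold change = 2^(−(-1.050)) = 2^1.050 = 2.0705

2.071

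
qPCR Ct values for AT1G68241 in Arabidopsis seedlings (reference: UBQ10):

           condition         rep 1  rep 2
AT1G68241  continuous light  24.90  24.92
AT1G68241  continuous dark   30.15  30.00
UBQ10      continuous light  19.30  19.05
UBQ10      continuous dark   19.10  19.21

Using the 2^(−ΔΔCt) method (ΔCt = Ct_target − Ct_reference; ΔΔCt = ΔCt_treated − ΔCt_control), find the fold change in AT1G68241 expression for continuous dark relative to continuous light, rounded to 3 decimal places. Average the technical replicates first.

0.027

Mean Ct: AT1G68241 continuous light 24.910; AT1G68241 continuous dark 30.075; UBQ10 continuous light 19.175; UBQ10 continuous dark 19.155
ΔCt(continuous light) = 24.910 − 19.175 = 5.735
ΔCt(continuous dark) = 30.075 − 19.155 = 10.920
ΔΔCt = 10.920 − 5.735 = 5.185
Fold change = 2^(−5.185) = 0.0275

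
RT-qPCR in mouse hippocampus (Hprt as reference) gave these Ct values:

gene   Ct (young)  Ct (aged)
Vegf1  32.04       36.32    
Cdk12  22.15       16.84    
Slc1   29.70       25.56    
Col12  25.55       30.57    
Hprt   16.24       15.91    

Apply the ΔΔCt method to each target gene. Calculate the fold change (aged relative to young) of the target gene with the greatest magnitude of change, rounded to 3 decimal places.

Vegf1: ΔΔCt = (36.32−15.91) − (32.04−16.24) = 20.41 − 15.80 = 4.61; fold change = 2^-4.61 = 0.041
Cdk12: ΔΔCt = (16.84−15.91) − (22.15−16.24) = 0.93 − 5.91 = -4.98; fold change = 2^4.98 = 31.559
Slc1: ΔΔCt = (25.56−15.91) − (29.70−16.24) = 9.65 − 13.46 = -3.81; fold change = 2^3.81 = 14.026
Col12: ΔΔCt = (30.57−15.91) − (25.55−16.24) = 14.66 − 9.31 = 5.35; fold change = 2^-5.35 = 0.025
Col12 has the largest |ΔΔCt| = 5.35.

0.025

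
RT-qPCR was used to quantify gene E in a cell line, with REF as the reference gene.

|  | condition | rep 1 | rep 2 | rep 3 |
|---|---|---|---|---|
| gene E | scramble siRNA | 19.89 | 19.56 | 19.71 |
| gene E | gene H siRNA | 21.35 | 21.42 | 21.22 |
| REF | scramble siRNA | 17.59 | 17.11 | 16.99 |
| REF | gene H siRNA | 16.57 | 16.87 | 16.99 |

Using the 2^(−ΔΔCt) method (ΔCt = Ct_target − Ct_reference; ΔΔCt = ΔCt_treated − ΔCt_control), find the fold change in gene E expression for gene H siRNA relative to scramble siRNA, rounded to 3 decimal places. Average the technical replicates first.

0.245

Mean Ct: gene E scramble siRNA 19.720; gene E gene H siRNA 21.330; REF scramble siRNA 17.230; REF gene H siRNA 16.810
ΔCt(scramble siRNA) = 19.720 − 17.230 = 2.490
ΔCt(gene H siRNA) = 21.330 − 16.810 = 4.520
ΔΔCt = 4.520 − 2.490 = 2.030
Fold change = 2^(−2.030) = 0.2449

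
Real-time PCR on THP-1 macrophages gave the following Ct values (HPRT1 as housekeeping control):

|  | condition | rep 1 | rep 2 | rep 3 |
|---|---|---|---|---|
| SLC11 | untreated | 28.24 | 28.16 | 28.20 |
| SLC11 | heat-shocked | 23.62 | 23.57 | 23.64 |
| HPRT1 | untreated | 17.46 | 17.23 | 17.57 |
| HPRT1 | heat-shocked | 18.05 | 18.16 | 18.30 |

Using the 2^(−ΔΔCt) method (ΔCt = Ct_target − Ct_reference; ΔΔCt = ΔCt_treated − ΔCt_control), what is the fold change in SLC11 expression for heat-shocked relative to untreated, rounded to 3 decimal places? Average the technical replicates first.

40.504

Mean Ct: SLC11 untreated 28.200; SLC11 heat-shocked 23.610; HPRT1 untreated 17.420; HPRT1 heat-shocked 18.170
ΔCt(untreated) = 28.200 − 17.420 = 10.780
ΔCt(heat-shocked) = 23.610 − 18.170 = 5.440
ΔΔCt = 5.440 − 10.780 = -5.340
Fold change = 2^(−(-5.340)) = 2^5.340 = 40.5042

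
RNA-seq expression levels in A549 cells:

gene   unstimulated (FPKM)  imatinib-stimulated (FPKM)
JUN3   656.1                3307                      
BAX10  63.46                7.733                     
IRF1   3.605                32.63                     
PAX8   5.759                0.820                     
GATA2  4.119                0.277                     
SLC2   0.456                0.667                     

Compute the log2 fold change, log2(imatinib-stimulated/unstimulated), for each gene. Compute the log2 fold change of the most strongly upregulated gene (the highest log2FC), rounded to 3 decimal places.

3.178

log2(3307/656.1) = 2.334  (JUN3)
log2(7.733/63.46) = -3.037  (BAX10)
log2(32.63/3.605) = 3.178  (IRF1)
log2(0.820/5.759) = -2.812  (PAX8)
log2(0.277/4.119) = -3.894  (GATA2)
log2(0.667/0.456) = 0.549  (SLC2)
IRF1 is most strongly upregulated.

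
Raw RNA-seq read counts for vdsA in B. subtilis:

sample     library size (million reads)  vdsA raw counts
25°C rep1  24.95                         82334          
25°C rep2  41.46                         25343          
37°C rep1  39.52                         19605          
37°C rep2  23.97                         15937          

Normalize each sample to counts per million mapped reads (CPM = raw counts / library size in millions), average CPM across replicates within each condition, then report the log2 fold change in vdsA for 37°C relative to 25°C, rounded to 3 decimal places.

-1.752

CPM(25°C rep1) = 82334 / 24.95 = 3299.9599
CPM(25°C rep2) = 25343 / 41.46 = 611.2639
CPM(37°C rep1) = 19605 / 39.52 = 496.0779
CPM(37°C rep2) = 15937 / 23.97 = 664.8728
mean CPM(25°C) = 1955.6119; mean CPM(37°C) = 580.4753
Fold change = 580.4753 / 1955.6119 = 0.29683
log2(0.29683) = -1.7523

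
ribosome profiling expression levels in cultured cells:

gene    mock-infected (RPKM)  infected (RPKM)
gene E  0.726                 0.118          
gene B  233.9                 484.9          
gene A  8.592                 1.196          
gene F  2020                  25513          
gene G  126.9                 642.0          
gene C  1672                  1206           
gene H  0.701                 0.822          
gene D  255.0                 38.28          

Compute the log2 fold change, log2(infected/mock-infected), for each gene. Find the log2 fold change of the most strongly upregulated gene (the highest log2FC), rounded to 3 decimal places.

log2(0.118/0.726) = -2.621  (gene E)
log2(484.9/233.9) = 1.052  (gene B)
log2(1.196/8.592) = -2.845  (gene A)
log2(25513/2020) = 3.659  (gene F)
log2(642.0/126.9) = 2.339  (gene G)
log2(1206/1672) = -0.471  (gene C)
log2(0.822/0.701) = 0.230  (gene H)
log2(38.28/255.0) = -2.736  (gene D)
gene F is most strongly upregulated.

3.659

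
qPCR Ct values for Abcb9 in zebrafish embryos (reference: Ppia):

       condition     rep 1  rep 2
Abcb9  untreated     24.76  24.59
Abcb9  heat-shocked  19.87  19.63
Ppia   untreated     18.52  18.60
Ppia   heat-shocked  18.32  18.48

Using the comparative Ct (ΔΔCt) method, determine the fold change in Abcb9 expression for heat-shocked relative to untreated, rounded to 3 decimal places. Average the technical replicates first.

27.190

Mean Ct: Abcb9 untreated 24.675; Abcb9 heat-shocked 19.750; Ppia untreated 18.560; Ppia heat-shocked 18.400
ΔCt(untreated) = 24.675 − 18.560 = 6.115
ΔCt(heat-shocked) = 19.750 − 18.400 = 1.350
ΔΔCt = 1.350 − 6.115 = -4.765
Fold change = 2^(−(-4.765)) = 2^4.765 = 27.1899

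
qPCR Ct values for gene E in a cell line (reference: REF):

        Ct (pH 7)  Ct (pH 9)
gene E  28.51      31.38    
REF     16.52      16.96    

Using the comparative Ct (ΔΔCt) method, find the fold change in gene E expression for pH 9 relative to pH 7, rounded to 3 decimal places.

ΔCt(pH 7) = 28.510 − 16.520 = 11.990
ΔCt(pH 9) = 31.380 − 16.960 = 14.420
ΔΔCt = 14.420 − 11.990 = 2.430
Fold change = 2^(−2.430) = 0.1856

0.186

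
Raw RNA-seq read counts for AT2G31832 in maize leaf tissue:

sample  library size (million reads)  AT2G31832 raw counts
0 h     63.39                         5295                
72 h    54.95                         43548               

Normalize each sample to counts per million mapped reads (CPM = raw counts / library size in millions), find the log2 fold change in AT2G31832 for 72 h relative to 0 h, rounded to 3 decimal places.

CPM(0 h) = 5295 / 63.39 = 83.5305
CPM(72 h) = 43548 / 54.95 = 792.5023
Fold change = 792.5023 / 83.5305 = 9.48758
log2(9.48758) = 3.2460

3.246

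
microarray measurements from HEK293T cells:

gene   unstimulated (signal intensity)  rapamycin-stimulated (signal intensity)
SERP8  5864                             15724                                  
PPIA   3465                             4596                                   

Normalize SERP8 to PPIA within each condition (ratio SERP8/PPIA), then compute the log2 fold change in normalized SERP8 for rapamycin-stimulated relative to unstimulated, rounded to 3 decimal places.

1.015

SERP8/PPIA (unstimulated) = 5864 / 3465 = 1.6924
SERP8/PPIA (rapamycin-stimulated) = 15724 / 4596 = 3.4212
Fold change = 3.4212 / 1.6924 = 2.0216
log2(2.0216) = 1.0155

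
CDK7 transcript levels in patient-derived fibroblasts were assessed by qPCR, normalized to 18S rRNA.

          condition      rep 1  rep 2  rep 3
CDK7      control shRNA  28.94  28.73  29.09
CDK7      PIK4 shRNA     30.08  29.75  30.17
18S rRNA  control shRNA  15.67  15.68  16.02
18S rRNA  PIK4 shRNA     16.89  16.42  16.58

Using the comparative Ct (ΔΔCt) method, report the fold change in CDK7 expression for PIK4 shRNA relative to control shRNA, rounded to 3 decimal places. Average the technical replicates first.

Mean Ct: CDK7 control shRNA 28.920; CDK7 PIK4 shRNA 30.000; 18S rRNA control shRNA 15.790; 18S rRNA PIK4 shRNA 16.630
ΔCt(control shRNA) = 28.920 − 15.790 = 13.130
ΔCt(PIK4 shRNA) = 30.000 − 16.630 = 13.370
ΔΔCt = 13.370 − 13.130 = 0.240
Fold change = 2^(−0.240) = 0.8467

0.847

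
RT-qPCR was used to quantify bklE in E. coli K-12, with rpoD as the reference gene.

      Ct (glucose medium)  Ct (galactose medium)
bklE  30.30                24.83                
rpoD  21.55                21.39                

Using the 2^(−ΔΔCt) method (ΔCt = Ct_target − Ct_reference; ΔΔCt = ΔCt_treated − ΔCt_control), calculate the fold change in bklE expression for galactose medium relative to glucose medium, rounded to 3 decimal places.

39.671

ΔCt(glucose medium) = 30.300 − 21.550 = 8.750
ΔCt(galactose medium) = 24.830 − 21.390 = 3.440
ΔΔCt = 3.440 − 8.750 = -5.310
Fold change = 2^(−(-5.310)) = 2^5.310 = 39.6706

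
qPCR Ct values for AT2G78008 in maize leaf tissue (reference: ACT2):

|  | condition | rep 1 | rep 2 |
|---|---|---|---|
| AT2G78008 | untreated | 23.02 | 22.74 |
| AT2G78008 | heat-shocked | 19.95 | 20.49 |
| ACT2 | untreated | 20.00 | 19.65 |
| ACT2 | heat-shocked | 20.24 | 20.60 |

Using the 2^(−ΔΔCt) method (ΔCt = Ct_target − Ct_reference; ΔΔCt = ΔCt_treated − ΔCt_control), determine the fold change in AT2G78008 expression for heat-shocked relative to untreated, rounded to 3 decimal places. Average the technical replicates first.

9.547

Mean Ct: AT2G78008 untreated 22.880; AT2G78008 heat-shocked 20.220; ACT2 untreated 19.825; ACT2 heat-shocked 20.420
ΔCt(untreated) = 22.880 − 19.825 = 3.055
ΔCt(heat-shocked) = 20.220 − 20.420 = -0.200
ΔΔCt = -0.200 − 3.055 = -3.255
Fold change = 2^(−(-3.255)) = 2^3.255 = 9.5467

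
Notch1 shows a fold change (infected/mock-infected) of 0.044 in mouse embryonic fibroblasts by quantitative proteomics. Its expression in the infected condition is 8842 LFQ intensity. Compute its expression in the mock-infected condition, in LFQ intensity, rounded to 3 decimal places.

mock-infected expression = 8842 / 0.044 = 200954.545

200954.545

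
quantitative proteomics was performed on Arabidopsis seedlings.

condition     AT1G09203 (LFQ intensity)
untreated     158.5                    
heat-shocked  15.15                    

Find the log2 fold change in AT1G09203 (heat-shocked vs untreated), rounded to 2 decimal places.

-3.39

Fold change = 15.15 / 158.5 = 0.0956
log2(0.0956) = -3.387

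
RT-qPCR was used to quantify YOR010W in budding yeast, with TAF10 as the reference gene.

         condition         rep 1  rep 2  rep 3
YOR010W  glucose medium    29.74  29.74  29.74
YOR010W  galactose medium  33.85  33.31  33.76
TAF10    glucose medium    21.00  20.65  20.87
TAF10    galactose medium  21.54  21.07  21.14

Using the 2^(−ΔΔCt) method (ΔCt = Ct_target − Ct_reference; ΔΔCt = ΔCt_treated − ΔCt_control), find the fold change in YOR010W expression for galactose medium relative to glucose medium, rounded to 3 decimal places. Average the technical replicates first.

0.089

Mean Ct: YOR010W glucose medium 29.740; YOR010W galactose medium 33.640; TAF10 glucose medium 20.840; TAF10 galactose medium 21.250
ΔCt(glucose medium) = 29.740 − 20.840 = 8.900
ΔCt(galactose medium) = 33.640 − 21.250 = 12.390
ΔΔCt = 12.390 − 8.900 = 3.490
Fold change = 2^(−3.490) = 0.0890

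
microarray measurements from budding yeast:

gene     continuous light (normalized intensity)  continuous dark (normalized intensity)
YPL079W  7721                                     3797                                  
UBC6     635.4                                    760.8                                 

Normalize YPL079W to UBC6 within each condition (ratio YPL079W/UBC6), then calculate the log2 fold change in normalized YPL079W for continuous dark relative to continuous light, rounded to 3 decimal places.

YPL079W/UBC6 (continuous light) = 7721 / 635.4 = 12.151
YPL079W/UBC6 (continuous dark) = 3797 / 760.8 = 4.9908
Fold change = 4.9908 / 12.151 = 0.4107
log2(0.4107) = -1.2838

-1.284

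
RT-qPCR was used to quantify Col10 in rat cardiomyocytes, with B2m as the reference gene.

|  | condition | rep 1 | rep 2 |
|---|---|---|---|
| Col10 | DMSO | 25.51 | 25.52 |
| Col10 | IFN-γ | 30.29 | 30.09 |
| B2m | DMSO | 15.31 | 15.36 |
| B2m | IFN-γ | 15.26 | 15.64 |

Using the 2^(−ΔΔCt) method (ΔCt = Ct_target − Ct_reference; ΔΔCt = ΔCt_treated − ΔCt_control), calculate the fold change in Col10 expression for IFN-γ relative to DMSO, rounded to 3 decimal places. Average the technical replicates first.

Mean Ct: Col10 DMSO 25.515; Col10 IFN-γ 30.190; B2m DMSO 15.335; B2m IFN-γ 15.450
ΔCt(DMSO) = 25.515 − 15.335 = 10.180
ΔCt(IFN-γ) = 30.190 − 15.450 = 14.740
ΔΔCt = 14.740 − 10.180 = 4.560
Fold change = 2^(−4.560) = 0.0424

0.042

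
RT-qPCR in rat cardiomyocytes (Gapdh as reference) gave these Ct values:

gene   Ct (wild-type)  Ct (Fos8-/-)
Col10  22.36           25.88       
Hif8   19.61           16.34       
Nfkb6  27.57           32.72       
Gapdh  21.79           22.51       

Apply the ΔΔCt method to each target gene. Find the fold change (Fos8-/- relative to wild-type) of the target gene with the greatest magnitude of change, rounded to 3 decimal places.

Col10: ΔΔCt = (25.88−22.51) − (22.36−21.79) = 3.37 − 0.57 = 2.80; fold change = 2^-2.80 = 0.144
Hif8: ΔΔCt = (16.34−22.51) − (19.61−21.79) = -6.17 − (-2.18) = -3.99; fold change = 2^3.99 = 15.889
Nfkb6: ΔΔCt = (32.72−22.51) − (27.57−21.79) = 10.21 − 5.78 = 4.43; fold change = 2^-4.43 = 0.046
Nfkb6 has the largest |ΔΔCt| = 4.43.

0.046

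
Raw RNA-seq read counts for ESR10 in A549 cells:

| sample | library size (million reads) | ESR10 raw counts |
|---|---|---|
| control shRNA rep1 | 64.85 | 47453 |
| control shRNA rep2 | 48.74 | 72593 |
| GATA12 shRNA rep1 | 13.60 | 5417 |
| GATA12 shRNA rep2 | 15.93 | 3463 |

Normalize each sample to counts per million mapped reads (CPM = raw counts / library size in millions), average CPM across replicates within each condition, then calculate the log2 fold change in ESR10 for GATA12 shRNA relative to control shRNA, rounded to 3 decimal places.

-1.851

CPM(control shRNA rep1) = 47453 / 64.85 = 731.7348
CPM(control shRNA rep2) = 72593 / 48.74 = 1489.3927
CPM(GATA12 shRNA rep1) = 5417 / 13.60 = 398.3088
CPM(GATA12 shRNA rep2) = 3463 / 15.93 = 217.3886
mean CPM(control shRNA) = 1110.5637; mean CPM(GATA12 shRNA) = 307.8487
Fold change = 307.8487 / 1110.5637 = 0.27720
log2(0.27720) = -1.8510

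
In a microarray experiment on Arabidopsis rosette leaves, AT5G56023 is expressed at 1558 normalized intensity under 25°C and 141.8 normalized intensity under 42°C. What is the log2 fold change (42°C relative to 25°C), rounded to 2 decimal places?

Fold change = 141.8 / 1558 = 0.0910
log2(0.0910) = -3.458

-3.46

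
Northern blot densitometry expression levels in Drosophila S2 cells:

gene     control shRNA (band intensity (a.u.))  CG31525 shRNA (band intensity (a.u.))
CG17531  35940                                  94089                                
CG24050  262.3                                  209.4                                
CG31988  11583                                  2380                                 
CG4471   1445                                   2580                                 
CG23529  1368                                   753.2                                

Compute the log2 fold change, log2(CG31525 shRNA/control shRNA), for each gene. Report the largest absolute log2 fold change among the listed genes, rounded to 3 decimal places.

2.283

log2(94089/35940) = 1.388  (CG17531)
log2(209.4/262.3) = -0.325  (CG24050)
log2(2380/11583) = -2.283  (CG31988)
log2(2580/1445) = 0.836  (CG4471)
log2(753.2/1368) = -0.861  (CG23529)
The largest magnitude belongs to CG31988.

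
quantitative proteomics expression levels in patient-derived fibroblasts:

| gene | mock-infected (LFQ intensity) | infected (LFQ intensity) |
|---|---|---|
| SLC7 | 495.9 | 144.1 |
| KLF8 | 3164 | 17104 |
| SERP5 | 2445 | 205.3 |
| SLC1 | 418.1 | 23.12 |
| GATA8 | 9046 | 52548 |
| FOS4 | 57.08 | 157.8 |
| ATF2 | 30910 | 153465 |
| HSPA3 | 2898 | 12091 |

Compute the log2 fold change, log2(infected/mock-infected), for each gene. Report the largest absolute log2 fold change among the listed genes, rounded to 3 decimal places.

4.177

log2(144.1/495.9) = -1.783  (SLC7)
log2(17104/3164) = 2.435  (KLF8)
log2(205.3/2445) = -3.574  (SERP5)
log2(23.12/418.1) = -4.177  (SLC1)
log2(52548/9046) = 2.538  (GATA8)
log2(157.8/57.08) = 1.467  (FOS4)
log2(153465/30910) = 2.312  (ATF2)
log2(12091/2898) = 2.061  (HSPA3)
The largest magnitude belongs to SLC1.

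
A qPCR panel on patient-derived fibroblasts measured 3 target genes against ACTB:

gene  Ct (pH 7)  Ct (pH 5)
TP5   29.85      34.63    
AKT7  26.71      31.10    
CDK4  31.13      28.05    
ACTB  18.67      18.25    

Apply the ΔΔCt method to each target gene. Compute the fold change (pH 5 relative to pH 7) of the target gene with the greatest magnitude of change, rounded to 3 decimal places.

TP5: ΔΔCt = (34.63−18.25) − (29.85−18.67) = 16.38 − 11.18 = 5.20; fold change = 2^-5.20 = 0.027
AKT7: ΔΔCt = (31.10−18.25) − (26.71−18.67) = 12.85 − 8.04 = 4.81; fold change = 2^-4.81 = 0.036
CDK4: ΔΔCt = (28.05−18.25) − (31.13−18.67) = 9.80 − 12.46 = -2.66; fold change = 2^2.66 = 6.320
TP5 has the largest |ΔΔCt| = 5.20.

0.027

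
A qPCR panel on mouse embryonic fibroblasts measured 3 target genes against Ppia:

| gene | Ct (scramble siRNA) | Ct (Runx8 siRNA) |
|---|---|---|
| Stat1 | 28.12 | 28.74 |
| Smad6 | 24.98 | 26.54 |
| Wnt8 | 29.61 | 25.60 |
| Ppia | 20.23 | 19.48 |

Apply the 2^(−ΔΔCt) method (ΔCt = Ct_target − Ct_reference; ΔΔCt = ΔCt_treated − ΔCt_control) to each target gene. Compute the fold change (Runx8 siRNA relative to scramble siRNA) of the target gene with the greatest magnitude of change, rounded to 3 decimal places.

9.580

Stat1: ΔΔCt = (28.74−19.48) − (28.12−20.23) = 9.26 − 7.89 = 1.37; fold change = 2^-1.37 = 0.387
Smad6: ΔΔCt = (26.54−19.48) − (24.98−20.23) = 7.06 − 4.75 = 2.31; fold change = 2^-2.31 = 0.202
Wnt8: ΔΔCt = (25.60−19.48) − (29.61−20.23) = 6.12 − 9.38 = -3.26; fold change = 2^3.26 = 9.580
Wnt8 has the largest |ΔΔCt| = 3.26.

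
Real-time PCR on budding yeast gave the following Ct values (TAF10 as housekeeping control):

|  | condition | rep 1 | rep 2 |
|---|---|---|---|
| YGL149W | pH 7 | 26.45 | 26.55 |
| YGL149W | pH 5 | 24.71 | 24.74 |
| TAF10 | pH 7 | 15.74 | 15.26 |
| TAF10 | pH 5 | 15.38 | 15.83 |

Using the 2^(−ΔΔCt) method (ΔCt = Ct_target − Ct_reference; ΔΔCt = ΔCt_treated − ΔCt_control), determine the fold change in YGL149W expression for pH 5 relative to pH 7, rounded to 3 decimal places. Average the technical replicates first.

Mean Ct: YGL149W pH 7 26.500; YGL149W pH 5 24.725; TAF10 pH 7 15.500; TAF10 pH 5 15.605
ΔCt(pH 7) = 26.500 − 15.500 = 11.000
ΔCt(pH 5) = 24.725 − 15.605 = 9.120
ΔΔCt = 9.120 − 11.000 = -1.880
Fold change = 2^(−(-1.880)) = 2^1.880 = 3.6808

3.681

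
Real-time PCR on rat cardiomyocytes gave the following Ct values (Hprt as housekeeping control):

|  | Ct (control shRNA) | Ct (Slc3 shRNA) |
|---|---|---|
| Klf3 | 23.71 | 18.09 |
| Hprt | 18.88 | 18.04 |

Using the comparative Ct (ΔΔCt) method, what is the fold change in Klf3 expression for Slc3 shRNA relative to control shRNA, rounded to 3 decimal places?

27.474

ΔCt(control shRNA) = 23.710 − 18.880 = 4.830
ΔCt(Slc3 shRNA) = 18.090 − 18.040 = 0.050
ΔΔCt = 0.050 − 4.830 = -4.780
Fold change = 2^(−(-4.780)) = 2^4.780 = 27.4741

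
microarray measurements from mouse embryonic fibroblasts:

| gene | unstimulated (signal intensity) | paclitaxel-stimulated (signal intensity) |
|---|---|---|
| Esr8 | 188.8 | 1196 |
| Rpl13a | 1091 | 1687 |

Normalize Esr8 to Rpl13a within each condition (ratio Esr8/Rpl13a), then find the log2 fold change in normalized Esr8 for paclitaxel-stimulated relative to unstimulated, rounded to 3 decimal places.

2.034

Esr8/Rpl13a (unstimulated) = 188.8 / 1091 = 0.17305
Esr8/Rpl13a (paclitaxel-stimulated) = 1196 / 1687 = 0.70895
Fold change = 0.70895 / 0.17305 = 4.0967
log2(4.0967) = 2.0345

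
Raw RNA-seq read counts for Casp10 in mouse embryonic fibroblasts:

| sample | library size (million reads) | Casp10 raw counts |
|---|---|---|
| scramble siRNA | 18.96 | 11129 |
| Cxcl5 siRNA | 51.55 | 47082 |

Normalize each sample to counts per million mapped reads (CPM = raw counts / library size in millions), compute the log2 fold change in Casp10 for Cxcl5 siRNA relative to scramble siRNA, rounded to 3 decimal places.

0.638

CPM(scramble siRNA) = 11129 / 18.96 = 586.9726
CPM(Cxcl5 siRNA) = 47082 / 51.55 = 913.3269
Fold change = 913.3269 / 586.9726 = 1.55600
log2(1.55600) = 0.6378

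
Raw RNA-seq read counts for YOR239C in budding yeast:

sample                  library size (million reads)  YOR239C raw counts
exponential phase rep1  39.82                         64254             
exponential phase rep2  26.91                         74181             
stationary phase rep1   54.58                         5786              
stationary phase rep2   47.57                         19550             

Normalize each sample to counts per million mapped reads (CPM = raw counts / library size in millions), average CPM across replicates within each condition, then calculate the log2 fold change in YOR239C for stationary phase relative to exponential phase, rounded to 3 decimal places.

CPM(exponential phase rep1) = 64254 / 39.82 = 1613.6113
CPM(exponential phase rep2) = 74181 / 26.91 = 2756.6332
CPM(stationary phase rep1) = 5786 / 54.58 = 106.0095
CPM(stationary phase rep2) = 19550 / 47.57 = 410.9733
mean CPM(exponential phase) = 2185.1222; mean CPM(stationary phase) = 258.4914
Fold change = 258.4914 / 2185.1222 = 0.11830
log2(0.11830) = -3.0795

-3.080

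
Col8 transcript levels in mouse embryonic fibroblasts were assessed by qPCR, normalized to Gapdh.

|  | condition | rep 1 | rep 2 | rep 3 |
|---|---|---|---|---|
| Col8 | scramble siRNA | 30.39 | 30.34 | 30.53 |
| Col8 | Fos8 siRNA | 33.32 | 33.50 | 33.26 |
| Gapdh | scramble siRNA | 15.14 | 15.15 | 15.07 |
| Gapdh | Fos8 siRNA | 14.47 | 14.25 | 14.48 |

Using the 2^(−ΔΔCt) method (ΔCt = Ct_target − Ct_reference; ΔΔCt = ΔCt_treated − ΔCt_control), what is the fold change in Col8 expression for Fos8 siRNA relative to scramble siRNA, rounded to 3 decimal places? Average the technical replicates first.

Mean Ct: Col8 scramble siRNA 30.420; Col8 Fos8 siRNA 33.360; Gapdh scramble siRNA 15.120; Gapdh Fos8 siRNA 14.400
ΔCt(scramble siRNA) = 30.420 − 15.120 = 15.300
ΔCt(Fos8 siRNA) = 33.360 − 14.400 = 18.960
ΔΔCt = 18.960 − 15.300 = 3.660
Fold change = 2^(−3.660) = 0.0791

0.079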